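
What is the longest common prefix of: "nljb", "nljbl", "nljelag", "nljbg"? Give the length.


Words: nljb, nljbl, nljelag, nljbg
  Position 0: all 'n' => match
  Position 1: all 'l' => match
  Position 2: all 'j' => match
  Position 3: ('b', 'b', 'e', 'b') => mismatch, stop
LCP = "nlj" (length 3)

3


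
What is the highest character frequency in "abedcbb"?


Input: abedcbb
Character counts:
  'a': 1
  'b': 3
  'c': 1
  'd': 1
  'e': 1
Maximum frequency: 3

3


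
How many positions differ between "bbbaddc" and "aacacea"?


Comparing "bbbaddc" and "aacacea" position by position:
  Position 0: 'b' vs 'a' => DIFFER
  Position 1: 'b' vs 'a' => DIFFER
  Position 2: 'b' vs 'c' => DIFFER
  Position 3: 'a' vs 'a' => same
  Position 4: 'd' vs 'c' => DIFFER
  Position 5: 'd' vs 'e' => DIFFER
  Position 6: 'c' vs 'a' => DIFFER
Positions that differ: 6

6


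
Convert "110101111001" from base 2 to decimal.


Input: "110101111001" in base 2
Positional expansion:
  Digit '1' (value 1) x 2^11 = 2048
  Digit '1' (value 1) x 2^10 = 1024
  Digit '0' (value 0) x 2^9 = 0
  Digit '1' (value 1) x 2^8 = 256
  Digit '0' (value 0) x 2^7 = 0
  Digit '1' (value 1) x 2^6 = 64
  Digit '1' (value 1) x 2^5 = 32
  Digit '1' (value 1) x 2^4 = 16
  Digit '1' (value 1) x 2^3 = 8
  Digit '0' (value 0) x 2^2 = 0
  Digit '0' (value 0) x 2^1 = 0
  Digit '1' (value 1) x 2^0 = 1
Sum = 3449

3449


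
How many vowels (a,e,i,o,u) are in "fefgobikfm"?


Input: fefgobikfm
Checking each character:
  'f' at position 0: consonant
  'e' at position 1: vowel (running total: 1)
  'f' at position 2: consonant
  'g' at position 3: consonant
  'o' at position 4: vowel (running total: 2)
  'b' at position 5: consonant
  'i' at position 6: vowel (running total: 3)
  'k' at position 7: consonant
  'f' at position 8: consonant
  'm' at position 9: consonant
Total vowels: 3

3


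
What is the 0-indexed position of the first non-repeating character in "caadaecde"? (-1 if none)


Input: caadaecde
Character frequencies:
  'a': 3
  'c': 2
  'd': 2
  'e': 2
Scanning left to right for freq == 1:
  Position 0 ('c'): freq=2, skip
  Position 1 ('a'): freq=3, skip
  Position 2 ('a'): freq=3, skip
  Position 3 ('d'): freq=2, skip
  Position 4 ('a'): freq=3, skip
  Position 5 ('e'): freq=2, skip
  Position 6 ('c'): freq=2, skip
  Position 7 ('d'): freq=2, skip
  Position 8 ('e'): freq=2, skip
  No unique character found => answer = -1

-1


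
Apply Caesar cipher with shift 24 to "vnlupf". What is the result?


Caesar cipher: shift "vnlupf" by 24
  'v' (pos 21) + 24 = pos 19 = 't'
  'n' (pos 13) + 24 = pos 11 = 'l'
  'l' (pos 11) + 24 = pos 9 = 'j'
  'u' (pos 20) + 24 = pos 18 = 's'
  'p' (pos 15) + 24 = pos 13 = 'n'
  'f' (pos 5) + 24 = pos 3 = 'd'
Result: tljsnd

tljsnd


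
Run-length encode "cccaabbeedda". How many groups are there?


Input: cccaabbeedda
Scanning for consecutive runs:
  Group 1: 'c' x 3 (positions 0-2)
  Group 2: 'a' x 2 (positions 3-4)
  Group 3: 'b' x 2 (positions 5-6)
  Group 4: 'e' x 2 (positions 7-8)
  Group 5: 'd' x 2 (positions 9-10)
  Group 6: 'a' x 1 (positions 11-11)
Total groups: 6

6


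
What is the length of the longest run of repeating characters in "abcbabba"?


Input: "abcbabba"
Scanning for longest run:
  Position 1 ('b'): new char, reset run to 1
  Position 2 ('c'): new char, reset run to 1
  Position 3 ('b'): new char, reset run to 1
  Position 4 ('a'): new char, reset run to 1
  Position 5 ('b'): new char, reset run to 1
  Position 6 ('b'): continues run of 'b', length=2
  Position 7 ('a'): new char, reset run to 1
Longest run: 'b' with length 2

2


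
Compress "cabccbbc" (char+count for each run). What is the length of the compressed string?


Input: cabccbbc
Runs:
  'c' x 1 => "c1"
  'a' x 1 => "a1"
  'b' x 1 => "b1"
  'c' x 2 => "c2"
  'b' x 2 => "b2"
  'c' x 1 => "c1"
Compressed: "c1a1b1c2b2c1"
Compressed length: 12

12


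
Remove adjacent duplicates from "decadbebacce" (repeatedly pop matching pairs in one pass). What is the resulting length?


Input: decadbebacce
Stack-based adjacent duplicate removal:
  Read 'd': push. Stack: d
  Read 'e': push. Stack: de
  Read 'c': push. Stack: dec
  Read 'a': push. Stack: deca
  Read 'd': push. Stack: decad
  Read 'b': push. Stack: decadb
  Read 'e': push. Stack: decadbe
  Read 'b': push. Stack: decadbeb
  Read 'a': push. Stack: decadbeba
  Read 'c': push. Stack: decadbebac
  Read 'c': matches stack top 'c' => pop. Stack: decadbeba
  Read 'e': push. Stack: decadbebae
Final stack: "decadbebae" (length 10)

10


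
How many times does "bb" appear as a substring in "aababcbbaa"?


Searching for "bb" in "aababcbbaa"
Scanning each position:
  Position 0: "aa" => no
  Position 1: "ab" => no
  Position 2: "ba" => no
  Position 3: "ab" => no
  Position 4: "bc" => no
  Position 5: "cb" => no
  Position 6: "bb" => MATCH
  Position 7: "ba" => no
  Position 8: "aa" => no
Total occurrences: 1

1


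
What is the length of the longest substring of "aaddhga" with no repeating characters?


Input: "aaddhga"
Sliding window (track last position of each char):
  Position 0 ('a'): window [0,0] length 1 -- new best
  Position 1 ('a'): repeat (last at 0), move window start to 1
  Position 1 ('a'): window [1,1] length 1
  Position 2 ('d'): window [1,2] length 2 -- new best
  Position 3 ('d'): repeat (last at 2), move window start to 3
  Position 3 ('d'): window [3,3] length 1
  Position 4 ('h'): window [3,4] length 2
  Position 5 ('g'): window [3,5] length 3 -- new best
  Position 6 ('a'): window [3,6] length 4 -- new best
Longest substring with no repeats: "dhga" with length 4

4


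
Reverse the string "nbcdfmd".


Input: nbcdfmd
Reading characters right to left:
  Position 6: 'd'
  Position 5: 'm'
  Position 4: 'f'
  Position 3: 'd'
  Position 2: 'c'
  Position 1: 'b'
  Position 0: 'n'
Reversed: dmfdcbn

dmfdcbn


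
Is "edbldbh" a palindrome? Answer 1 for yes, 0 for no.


Input: edbldbh
Reversed: hbdlbde
  Compare pos 0 ('e') with pos 6 ('h'): MISMATCH
  Compare pos 1 ('d') with pos 5 ('b'): MISMATCH
  Compare pos 2 ('b') with pos 4 ('d'): MISMATCH
Result: not a palindrome

0


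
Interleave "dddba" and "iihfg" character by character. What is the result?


Interleaving "dddba" and "iihfg":
  Position 0: 'd' from first, 'i' from second => "di"
  Position 1: 'd' from first, 'i' from second => "di"
  Position 2: 'd' from first, 'h' from second => "dh"
  Position 3: 'b' from first, 'f' from second => "bf"
  Position 4: 'a' from first, 'g' from second => "ag"
Result: dididhbfag

dididhbfag


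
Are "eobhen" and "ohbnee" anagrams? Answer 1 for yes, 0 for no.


Strings: "eobhen", "ohbnee"
Sorted first:  beehno
Sorted second: beehno
Sorted forms match => anagrams

1


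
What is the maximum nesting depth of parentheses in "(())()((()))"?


Input: "(())()((()))"
Tracking depth:
  Position 0 '(': depth becomes 1
  Position 1 '(': depth becomes 2
  Position 2 ')': depth becomes 1
  Position 3 ')': depth becomes 0
  Position 4 '(': depth becomes 1
  Position 5 ')': depth becomes 0
  Position 6 '(': depth becomes 1
  Position 7 '(': depth becomes 2
  Position 8 '(': depth becomes 3
  Position 9 ')': depth becomes 2
  Position 10 ')': depth becomes 1
  Position 11 ')': depth becomes 0
Maximum depth reached: 3

3


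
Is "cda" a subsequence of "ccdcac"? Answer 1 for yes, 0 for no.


Check if "cda" is a subsequence of "ccdcac"
Greedy scan:
  Position 0 ('c'): matches sub[0] = 'c'
  Position 1 ('c'): no match needed
  Position 2 ('d'): matches sub[1] = 'd'
  Position 3 ('c'): no match needed
  Position 4 ('a'): matches sub[2] = 'a'
  Position 5 ('c'): no match needed
All 3 characters matched => is a subsequence

1


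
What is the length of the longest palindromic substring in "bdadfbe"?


Input: "bdadfbe"
Checking substrings for palindromes:
  [1:4] "dad" (len 3) => palindrome
Longest palindromic substring: "dad" with length 3

3


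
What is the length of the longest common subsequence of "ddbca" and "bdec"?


LCS of "ddbca" and "bdec"
DP table:
           b    d    e    c
      0    0    0    0    0
  d   0    0    1    1    1
  d   0    0    1    1    1
  b   0    1    1    1    1
  c   0    1    1    1    2
  a   0    1    1    1    2
LCS length = dp[5][4] = 2

2


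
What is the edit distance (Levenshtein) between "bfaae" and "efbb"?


Computing edit distance: "bfaae" -> "efbb"
DP table:
           e    f    b    b
      0    1    2    3    4
  b   1    1    2    2    3
  f   2    2    1    2    3
  a   3    3    2    2    3
  a   4    4    3    3    3
  e   5    4    4    4    4
Edit distance = dp[5][4] = 4

4


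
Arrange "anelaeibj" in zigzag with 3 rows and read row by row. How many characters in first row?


Zigzag "anelaeibj" into 3 rows:
Placing characters:
  'a' => row 0
  'n' => row 1
  'e' => row 2
  'l' => row 1
  'a' => row 0
  'e' => row 1
  'i' => row 2
  'b' => row 1
  'j' => row 0
Rows:
  Row 0: "aaj"
  Row 1: "nleb"
  Row 2: "ei"
First row length: 3

3


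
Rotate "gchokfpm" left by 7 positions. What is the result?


Input: "gchokfpm", rotate left by 7
First 7 characters: "gchokfp"
Remaining characters: "m"
Concatenate remaining + first: "m" + "gchokfp" = "mgchokfp"

mgchokfp


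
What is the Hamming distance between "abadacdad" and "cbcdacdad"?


Comparing "abadacdad" and "cbcdacdad" position by position:
  Position 0: 'a' vs 'c' => differ
  Position 1: 'b' vs 'b' => same
  Position 2: 'a' vs 'c' => differ
  Position 3: 'd' vs 'd' => same
  Position 4: 'a' vs 'a' => same
  Position 5: 'c' vs 'c' => same
  Position 6: 'd' vs 'd' => same
  Position 7: 'a' vs 'a' => same
  Position 8: 'd' vs 'd' => same
Total differences (Hamming distance): 2

2


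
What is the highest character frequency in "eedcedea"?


Input: eedcedea
Character counts:
  'a': 1
  'c': 1
  'd': 2
  'e': 4
Maximum frequency: 4

4


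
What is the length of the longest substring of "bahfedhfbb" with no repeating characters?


Input: "bahfedhfbb"
Sliding window (track last position of each char):
  Position 0 ('b'): window [0,0] length 1 -- new best
  Position 1 ('a'): window [0,1] length 2 -- new best
  Position 2 ('h'): window [0,2] length 3 -- new best
  Position 3 ('f'): window [0,3] length 4 -- new best
  Position 4 ('e'): window [0,4] length 5 -- new best
  Position 5 ('d'): window [0,5] length 6 -- new best
  Position 6 ('h'): repeat (last at 2), move window start to 3
  Position 6 ('h'): window [3,6] length 4
  Position 7 ('f'): repeat (last at 3), move window start to 4
  Position 7 ('f'): window [4,7] length 4
  Position 8 ('b'): window [4,8] length 5
  Position 9 ('b'): repeat (last at 8), move window start to 9
  Position 9 ('b'): window [9,9] length 1
Longest substring with no repeats: "bahfed" with length 6

6


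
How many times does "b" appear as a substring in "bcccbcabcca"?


Searching for "b" in "bcccbcabcca"
Scanning each position:
  Position 0: "b" => MATCH
  Position 1: "c" => no
  Position 2: "c" => no
  Position 3: "c" => no
  Position 4: "b" => MATCH
  Position 5: "c" => no
  Position 6: "a" => no
  Position 7: "b" => MATCH
  Position 8: "c" => no
  Position 9: "c" => no
  Position 10: "a" => no
Total occurrences: 3

3


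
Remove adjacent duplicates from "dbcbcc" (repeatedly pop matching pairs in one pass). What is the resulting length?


Input: dbcbcc
Stack-based adjacent duplicate removal:
  Read 'd': push. Stack: d
  Read 'b': push. Stack: db
  Read 'c': push. Stack: dbc
  Read 'b': push. Stack: dbcb
  Read 'c': push. Stack: dbcbc
  Read 'c': matches stack top 'c' => pop. Stack: dbcb
Final stack: "dbcb" (length 4)

4


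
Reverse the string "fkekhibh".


Input: fkekhibh
Reading characters right to left:
  Position 7: 'h'
  Position 6: 'b'
  Position 5: 'i'
  Position 4: 'h'
  Position 3: 'k'
  Position 2: 'e'
  Position 1: 'k'
  Position 0: 'f'
Reversed: hbihkekf

hbihkekf


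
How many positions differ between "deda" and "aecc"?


Comparing "deda" and "aecc" position by position:
  Position 0: 'd' vs 'a' => DIFFER
  Position 1: 'e' vs 'e' => same
  Position 2: 'd' vs 'c' => DIFFER
  Position 3: 'a' vs 'c' => DIFFER
Positions that differ: 3

3


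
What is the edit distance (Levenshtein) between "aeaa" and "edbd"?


Computing edit distance: "aeaa" -> "edbd"
DP table:
           e    d    b    d
      0    1    2    3    4
  a   1    1    2    3    4
  e   2    1    2    3    4
  a   3    2    2    3    4
  a   4    3    3    3    4
Edit distance = dp[4][4] = 4

4


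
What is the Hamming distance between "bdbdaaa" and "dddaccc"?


Comparing "bdbdaaa" and "dddaccc" position by position:
  Position 0: 'b' vs 'd' => differ
  Position 1: 'd' vs 'd' => same
  Position 2: 'b' vs 'd' => differ
  Position 3: 'd' vs 'a' => differ
  Position 4: 'a' vs 'c' => differ
  Position 5: 'a' vs 'c' => differ
  Position 6: 'a' vs 'c' => differ
Total differences (Hamming distance): 6

6


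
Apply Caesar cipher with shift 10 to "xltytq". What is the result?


Caesar cipher: shift "xltytq" by 10
  'x' (pos 23) + 10 = pos 7 = 'h'
  'l' (pos 11) + 10 = pos 21 = 'v'
  't' (pos 19) + 10 = pos 3 = 'd'
  'y' (pos 24) + 10 = pos 8 = 'i'
  't' (pos 19) + 10 = pos 3 = 'd'
  'q' (pos 16) + 10 = pos 0 = 'a'
Result: hvdida

hvdida


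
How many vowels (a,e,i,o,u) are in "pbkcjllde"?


Input: pbkcjllde
Checking each character:
  'p' at position 0: consonant
  'b' at position 1: consonant
  'k' at position 2: consonant
  'c' at position 3: consonant
  'j' at position 4: consonant
  'l' at position 5: consonant
  'l' at position 6: consonant
  'd' at position 7: consonant
  'e' at position 8: vowel (running total: 1)
Total vowels: 1

1


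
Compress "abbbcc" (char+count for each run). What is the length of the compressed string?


Input: abbbcc
Runs:
  'a' x 1 => "a1"
  'b' x 3 => "b3"
  'c' x 2 => "c2"
Compressed: "a1b3c2"
Compressed length: 6

6


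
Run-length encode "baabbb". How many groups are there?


Input: baabbb
Scanning for consecutive runs:
  Group 1: 'b' x 1 (positions 0-0)
  Group 2: 'a' x 2 (positions 1-2)
  Group 3: 'b' x 3 (positions 3-5)
Total groups: 3

3


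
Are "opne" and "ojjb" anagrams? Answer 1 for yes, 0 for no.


Strings: "opne", "ojjb"
Sorted first:  enop
Sorted second: bjjo
Differ at position 0: 'e' vs 'b' => not anagrams

0


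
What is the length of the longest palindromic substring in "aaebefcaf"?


Input: "aaebefcaf"
Checking substrings for palindromes:
  [2:5] "ebe" (len 3) => palindrome
  [0:2] "aa" (len 2) => palindrome
Longest palindromic substring: "ebe" with length 3

3


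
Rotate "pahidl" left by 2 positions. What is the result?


Input: "pahidl", rotate left by 2
First 2 characters: "pa"
Remaining characters: "hidl"
Concatenate remaining + first: "hidl" + "pa" = "hidlpa"

hidlpa


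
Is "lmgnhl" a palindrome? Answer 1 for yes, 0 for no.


Input: lmgnhl
Reversed: lhngml
  Compare pos 0 ('l') with pos 5 ('l'): match
  Compare pos 1 ('m') with pos 4 ('h'): MISMATCH
  Compare pos 2 ('g') with pos 3 ('n'): MISMATCH
Result: not a palindrome

0


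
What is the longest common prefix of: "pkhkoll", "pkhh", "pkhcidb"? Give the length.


Words: pkhkoll, pkhh, pkhcidb
  Position 0: all 'p' => match
  Position 1: all 'k' => match
  Position 2: all 'h' => match
  Position 3: ('k', 'h', 'c') => mismatch, stop
LCP = "pkh" (length 3)

3


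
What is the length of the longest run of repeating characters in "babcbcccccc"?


Input: "babcbcccccc"
Scanning for longest run:
  Position 1 ('a'): new char, reset run to 1
  Position 2 ('b'): new char, reset run to 1
  Position 3 ('c'): new char, reset run to 1
  Position 4 ('b'): new char, reset run to 1
  Position 5 ('c'): new char, reset run to 1
  Position 6 ('c'): continues run of 'c', length=2
  Position 7 ('c'): continues run of 'c', length=3
  Position 8 ('c'): continues run of 'c', length=4
  Position 9 ('c'): continues run of 'c', length=5
  Position 10 ('c'): continues run of 'c', length=6
Longest run: 'c' with length 6

6


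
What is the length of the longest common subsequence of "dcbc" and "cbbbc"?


LCS of "dcbc" and "cbbbc"
DP table:
           c    b    b    b    c
      0    0    0    0    0    0
  d   0    0    0    0    0    0
  c   0    1    1    1    1    1
  b   0    1    2    2    2    2
  c   0    1    2    2    2    3
LCS length = dp[4][5] = 3

3


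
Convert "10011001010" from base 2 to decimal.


Input: "10011001010" in base 2
Positional expansion:
  Digit '1' (value 1) x 2^10 = 1024
  Digit '0' (value 0) x 2^9 = 0
  Digit '0' (value 0) x 2^8 = 0
  Digit '1' (value 1) x 2^7 = 128
  Digit '1' (value 1) x 2^6 = 64
  Digit '0' (value 0) x 2^5 = 0
  Digit '0' (value 0) x 2^4 = 0
  Digit '1' (value 1) x 2^3 = 8
  Digit '0' (value 0) x 2^2 = 0
  Digit '1' (value 1) x 2^1 = 2
  Digit '0' (value 0) x 2^0 = 0
Sum = 1226

1226


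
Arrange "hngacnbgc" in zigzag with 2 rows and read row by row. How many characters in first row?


Zigzag "hngacnbgc" into 2 rows:
Placing characters:
  'h' => row 0
  'n' => row 1
  'g' => row 0
  'a' => row 1
  'c' => row 0
  'n' => row 1
  'b' => row 0
  'g' => row 1
  'c' => row 0
Rows:
  Row 0: "hgcbc"
  Row 1: "nang"
First row length: 5

5


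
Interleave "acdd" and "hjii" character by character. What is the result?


Interleaving "acdd" and "hjii":
  Position 0: 'a' from first, 'h' from second => "ah"
  Position 1: 'c' from first, 'j' from second => "cj"
  Position 2: 'd' from first, 'i' from second => "di"
  Position 3: 'd' from first, 'i' from second => "di"
Result: ahcjdidi

ahcjdidi


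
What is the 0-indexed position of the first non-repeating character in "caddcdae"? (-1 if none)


Input: caddcdae
Character frequencies:
  'a': 2
  'c': 2
  'd': 3
  'e': 1
Scanning left to right for freq == 1:
  Position 0 ('c'): freq=2, skip
  Position 1 ('a'): freq=2, skip
  Position 2 ('d'): freq=3, skip
  Position 3 ('d'): freq=3, skip
  Position 4 ('c'): freq=2, skip
  Position 5 ('d'): freq=3, skip
  Position 6 ('a'): freq=2, skip
  Position 7 ('e'): unique! => answer = 7

7


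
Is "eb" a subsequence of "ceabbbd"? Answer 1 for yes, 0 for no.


Check if "eb" is a subsequence of "ceabbbd"
Greedy scan:
  Position 0 ('c'): no match needed
  Position 1 ('e'): matches sub[0] = 'e'
  Position 2 ('a'): no match needed
  Position 3 ('b'): matches sub[1] = 'b'
  Position 4 ('b'): no match needed
  Position 5 ('b'): no match needed
  Position 6 ('d'): no match needed
All 2 characters matched => is a subsequence

1


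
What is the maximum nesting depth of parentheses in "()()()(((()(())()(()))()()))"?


Input: "()()()(((()(())()(()))()()))"
Tracking depth:
  Position 0 '(': depth becomes 1
  Position 1 ')': depth becomes 0
  Position 2 '(': depth becomes 1
  Position 3 ')': depth becomes 0
  Position 4 '(': depth becomes 1
  Position 5 ')': depth becomes 0
  Position 6 '(': depth becomes 1
  Position 7 '(': depth becomes 2
  Position 8 '(': depth becomes 3
  Position 9 '(': depth becomes 4
  Position 10 ')': depth becomes 3
  Position 11 '(': depth becomes 4
  Position 12 '(': depth becomes 5
  Position 13 ')': depth becomes 4
  Position 14 ')': depth becomes 3
  Position 15 '(': depth becomes 4
  Position 16 ')': depth becomes 3
  Position 17 '(': depth becomes 4
  Position 18 '(': depth becomes 5
  Position 19 ')': depth becomes 4
  Position 20 ')': depth becomes 3
  Position 21 ')': depth becomes 2
  Position 22 '(': depth becomes 3
  Position 23 ')': depth becomes 2
  Position 24 '(': depth becomes 3
  Position 25 ')': depth becomes 2
  Position 26 ')': depth becomes 1
  Position 27 ')': depth becomes 0
Maximum depth reached: 5

5


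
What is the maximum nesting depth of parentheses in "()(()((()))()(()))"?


Input: "()(()((()))()(()))"
Tracking depth:
  Position 0 '(': depth becomes 1
  Position 1 ')': depth becomes 0
  Position 2 '(': depth becomes 1
  Position 3 '(': depth becomes 2
  Position 4 ')': depth becomes 1
  Position 5 '(': depth becomes 2
  Position 6 '(': depth becomes 3
  Position 7 '(': depth becomes 4
  Position 8 ')': depth becomes 3
  Position 9 ')': depth becomes 2
  Position 10 ')': depth becomes 1
  Position 11 '(': depth becomes 2
  Position 12 ')': depth becomes 1
  Position 13 '(': depth becomes 2
  Position 14 '(': depth becomes 3
  Position 15 ')': depth becomes 2
  Position 16 ')': depth becomes 1
  Position 17 ')': depth becomes 0
Maximum depth reached: 4

4


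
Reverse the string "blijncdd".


Input: blijncdd
Reading characters right to left:
  Position 7: 'd'
  Position 6: 'd'
  Position 5: 'c'
  Position 4: 'n'
  Position 3: 'j'
  Position 2: 'i'
  Position 1: 'l'
  Position 0: 'b'
Reversed: ddcnjilb

ddcnjilb


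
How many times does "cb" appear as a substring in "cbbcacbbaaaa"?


Searching for "cb" in "cbbcacbbaaaa"
Scanning each position:
  Position 0: "cb" => MATCH
  Position 1: "bb" => no
  Position 2: "bc" => no
  Position 3: "ca" => no
  Position 4: "ac" => no
  Position 5: "cb" => MATCH
  Position 6: "bb" => no
  Position 7: "ba" => no
  Position 8: "aa" => no
  Position 9: "aa" => no
  Position 10: "aa" => no
Total occurrences: 2

2


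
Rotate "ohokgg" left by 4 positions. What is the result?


Input: "ohokgg", rotate left by 4
First 4 characters: "ohok"
Remaining characters: "gg"
Concatenate remaining + first: "gg" + "ohok" = "ggohok"

ggohok


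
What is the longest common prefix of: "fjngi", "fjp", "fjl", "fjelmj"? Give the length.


Words: fjngi, fjp, fjl, fjelmj
  Position 0: all 'f' => match
  Position 1: all 'j' => match
  Position 2: ('n', 'p', 'l', 'e') => mismatch, stop
LCP = "fj" (length 2)

2


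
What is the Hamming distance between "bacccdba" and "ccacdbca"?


Comparing "bacccdba" and "ccacdbca" position by position:
  Position 0: 'b' vs 'c' => differ
  Position 1: 'a' vs 'c' => differ
  Position 2: 'c' vs 'a' => differ
  Position 3: 'c' vs 'c' => same
  Position 4: 'c' vs 'd' => differ
  Position 5: 'd' vs 'b' => differ
  Position 6: 'b' vs 'c' => differ
  Position 7: 'a' vs 'a' => same
Total differences (Hamming distance): 6

6


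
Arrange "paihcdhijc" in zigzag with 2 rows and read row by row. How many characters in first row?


Zigzag "paihcdhijc" into 2 rows:
Placing characters:
  'p' => row 0
  'a' => row 1
  'i' => row 0
  'h' => row 1
  'c' => row 0
  'd' => row 1
  'h' => row 0
  'i' => row 1
  'j' => row 0
  'c' => row 1
Rows:
  Row 0: "pichj"
  Row 1: "ahdic"
First row length: 5

5


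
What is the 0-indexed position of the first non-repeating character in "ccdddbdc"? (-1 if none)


Input: ccdddbdc
Character frequencies:
  'b': 1
  'c': 3
  'd': 4
Scanning left to right for freq == 1:
  Position 0 ('c'): freq=3, skip
  Position 1 ('c'): freq=3, skip
  Position 2 ('d'): freq=4, skip
  Position 3 ('d'): freq=4, skip
  Position 4 ('d'): freq=4, skip
  Position 5 ('b'): unique! => answer = 5

5


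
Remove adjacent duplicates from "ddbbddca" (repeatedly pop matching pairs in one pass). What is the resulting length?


Input: ddbbddca
Stack-based adjacent duplicate removal:
  Read 'd': push. Stack: d
  Read 'd': matches stack top 'd' => pop. Stack: (empty)
  Read 'b': push. Stack: b
  Read 'b': matches stack top 'b' => pop. Stack: (empty)
  Read 'd': push. Stack: d
  Read 'd': matches stack top 'd' => pop. Stack: (empty)
  Read 'c': push. Stack: c
  Read 'a': push. Stack: ca
Final stack: "ca" (length 2)

2


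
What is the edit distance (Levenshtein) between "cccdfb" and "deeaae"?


Computing edit distance: "cccdfb" -> "deeaae"
DP table:
           d    e    e    a    a    e
      0    1    2    3    4    5    6
  c   1    1    2    3    4    5    6
  c   2    2    2    3    4    5    6
  c   3    3    3    3    4    5    6
  d   4    3    4    4    4    5    6
  f   5    4    4    5    5    5    6
  b   6    5    5    5    6    6    6
Edit distance = dp[6][6] = 6

6


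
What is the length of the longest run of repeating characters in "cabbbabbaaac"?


Input: "cabbbabbaaac"
Scanning for longest run:
  Position 1 ('a'): new char, reset run to 1
  Position 2 ('b'): new char, reset run to 1
  Position 3 ('b'): continues run of 'b', length=2
  Position 4 ('b'): continues run of 'b', length=3
  Position 5 ('a'): new char, reset run to 1
  Position 6 ('b'): new char, reset run to 1
  Position 7 ('b'): continues run of 'b', length=2
  Position 8 ('a'): new char, reset run to 1
  Position 9 ('a'): continues run of 'a', length=2
  Position 10 ('a'): continues run of 'a', length=3
  Position 11 ('c'): new char, reset run to 1
Longest run: 'b' with length 3

3


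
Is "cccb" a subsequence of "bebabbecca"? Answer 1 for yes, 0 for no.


Check if "cccb" is a subsequence of "bebabbecca"
Greedy scan:
  Position 0 ('b'): no match needed
  Position 1 ('e'): no match needed
  Position 2 ('b'): no match needed
  Position 3 ('a'): no match needed
  Position 4 ('b'): no match needed
  Position 5 ('b'): no match needed
  Position 6 ('e'): no match needed
  Position 7 ('c'): matches sub[0] = 'c'
  Position 8 ('c'): matches sub[1] = 'c'
  Position 9 ('a'): no match needed
Only matched 2/4 characters => not a subsequence

0


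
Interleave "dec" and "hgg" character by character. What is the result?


Interleaving "dec" and "hgg":
  Position 0: 'd' from first, 'h' from second => "dh"
  Position 1: 'e' from first, 'g' from second => "eg"
  Position 2: 'c' from first, 'g' from second => "cg"
Result: dhegcg

dhegcg


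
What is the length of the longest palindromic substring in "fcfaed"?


Input: "fcfaed"
Checking substrings for palindromes:
  [0:3] "fcf" (len 3) => palindrome
Longest palindromic substring: "fcf" with length 3

3


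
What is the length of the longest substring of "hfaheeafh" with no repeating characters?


Input: "hfaheeafh"
Sliding window (track last position of each char):
  Position 0 ('h'): window [0,0] length 1 -- new best
  Position 1 ('f'): window [0,1] length 2 -- new best
  Position 2 ('a'): window [0,2] length 3 -- new best
  Position 3 ('h'): repeat (last at 0), move window start to 1
  Position 3 ('h'): window [1,3] length 3
  Position 4 ('e'): window [1,4] length 4 -- new best
  Position 5 ('e'): repeat (last at 4), move window start to 5
  Position 5 ('e'): window [5,5] length 1
  Position 6 ('a'): window [5,6] length 2
  Position 7 ('f'): window [5,7] length 3
  Position 8 ('h'): window [5,8] length 4
Longest substring with no repeats: "fahe" with length 4

4


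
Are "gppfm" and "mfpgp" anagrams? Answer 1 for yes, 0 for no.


Strings: "gppfm", "mfpgp"
Sorted first:  fgmpp
Sorted second: fgmpp
Sorted forms match => anagrams

1


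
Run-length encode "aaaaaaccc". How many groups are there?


Input: aaaaaaccc
Scanning for consecutive runs:
  Group 1: 'a' x 6 (positions 0-5)
  Group 2: 'c' x 3 (positions 6-8)
Total groups: 2

2


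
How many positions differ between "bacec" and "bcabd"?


Comparing "bacec" and "bcabd" position by position:
  Position 0: 'b' vs 'b' => same
  Position 1: 'a' vs 'c' => DIFFER
  Position 2: 'c' vs 'a' => DIFFER
  Position 3: 'e' vs 'b' => DIFFER
  Position 4: 'c' vs 'd' => DIFFER
Positions that differ: 4

4


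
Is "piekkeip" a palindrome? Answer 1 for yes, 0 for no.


Input: piekkeip
Reversed: piekkeip
  Compare pos 0 ('p') with pos 7 ('p'): match
  Compare pos 1 ('i') with pos 6 ('i'): match
  Compare pos 2 ('e') with pos 5 ('e'): match
  Compare pos 3 ('k') with pos 4 ('k'): match
Result: palindrome

1


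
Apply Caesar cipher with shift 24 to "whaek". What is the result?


Caesar cipher: shift "whaek" by 24
  'w' (pos 22) + 24 = pos 20 = 'u'
  'h' (pos 7) + 24 = pos 5 = 'f'
  'a' (pos 0) + 24 = pos 24 = 'y'
  'e' (pos 4) + 24 = pos 2 = 'c'
  'k' (pos 10) + 24 = pos 8 = 'i'
Result: ufyci

ufyci


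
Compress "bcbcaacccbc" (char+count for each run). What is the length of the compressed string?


Input: bcbcaacccbc
Runs:
  'b' x 1 => "b1"
  'c' x 1 => "c1"
  'b' x 1 => "b1"
  'c' x 1 => "c1"
  'a' x 2 => "a2"
  'c' x 3 => "c3"
  'b' x 1 => "b1"
  'c' x 1 => "c1"
Compressed: "b1c1b1c1a2c3b1c1"
Compressed length: 16

16


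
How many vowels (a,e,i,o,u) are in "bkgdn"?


Input: bkgdn
Checking each character:
  'b' at position 0: consonant
  'k' at position 1: consonant
  'g' at position 2: consonant
  'd' at position 3: consonant
  'n' at position 4: consonant
Total vowels: 0

0


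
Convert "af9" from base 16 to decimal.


Input: "af9" in base 16
Positional expansion:
  Digit 'a' (value 10) x 16^2 = 2560
  Digit 'f' (value 15) x 16^1 = 240
  Digit '9' (value 9) x 16^0 = 9
Sum = 2809

2809


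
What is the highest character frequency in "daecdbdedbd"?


Input: daecdbdedbd
Character counts:
  'a': 1
  'b': 2
  'c': 1
  'd': 5
  'e': 2
Maximum frequency: 5

5


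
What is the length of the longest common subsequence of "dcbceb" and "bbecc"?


LCS of "dcbceb" and "bbecc"
DP table:
           b    b    e    c    c
      0    0    0    0    0    0
  d   0    0    0    0    0    0
  c   0    0    0    0    1    1
  b   0    1    1    1    1    1
  c   0    1    1    1    2    2
  e   0    1    1    2    2    2
  b   0    1    2    2    2    2
LCS length = dp[6][5] = 2

2


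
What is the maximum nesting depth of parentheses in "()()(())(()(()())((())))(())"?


Input: "()()(())(()(()())((())))(())"
Tracking depth:
  Position 0 '(': depth becomes 1
  Position 1 ')': depth becomes 0
  Position 2 '(': depth becomes 1
  Position 3 ')': depth becomes 0
  Position 4 '(': depth becomes 1
  Position 5 '(': depth becomes 2
  Position 6 ')': depth becomes 1
  Position 7 ')': depth becomes 0
  Position 8 '(': depth becomes 1
  Position 9 '(': depth becomes 2
  Position 10 ')': depth becomes 1
  Position 11 '(': depth becomes 2
  Position 12 '(': depth becomes 3
  Position 13 ')': depth becomes 2
  Position 14 '(': depth becomes 3
  Position 15 ')': depth becomes 2
  Position 16 ')': depth becomes 1
  Position 17 '(': depth becomes 2
  Position 18 '(': depth becomes 3
  Position 19 '(': depth becomes 4
  Position 20 ')': depth becomes 3
  Position 21 ')': depth becomes 2
  Position 22 ')': depth becomes 1
  Position 23 ')': depth becomes 0
  Position 24 '(': depth becomes 1
  Position 25 '(': depth becomes 2
  Position 26 ')': depth becomes 1
  Position 27 ')': depth becomes 0
Maximum depth reached: 4

4


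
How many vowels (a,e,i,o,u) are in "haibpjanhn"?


Input: haibpjanhn
Checking each character:
  'h' at position 0: consonant
  'a' at position 1: vowel (running total: 1)
  'i' at position 2: vowel (running total: 2)
  'b' at position 3: consonant
  'p' at position 4: consonant
  'j' at position 5: consonant
  'a' at position 6: vowel (running total: 3)
  'n' at position 7: consonant
  'h' at position 8: consonant
  'n' at position 9: consonant
Total vowels: 3

3


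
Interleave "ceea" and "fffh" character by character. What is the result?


Interleaving "ceea" and "fffh":
  Position 0: 'c' from first, 'f' from second => "cf"
  Position 1: 'e' from first, 'f' from second => "ef"
  Position 2: 'e' from first, 'f' from second => "ef"
  Position 3: 'a' from first, 'h' from second => "ah"
Result: cfefefah

cfefefah


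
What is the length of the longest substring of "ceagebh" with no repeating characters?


Input: "ceagebh"
Sliding window (track last position of each char):
  Position 0 ('c'): window [0,0] length 1 -- new best
  Position 1 ('e'): window [0,1] length 2 -- new best
  Position 2 ('a'): window [0,2] length 3 -- new best
  Position 3 ('g'): window [0,3] length 4 -- new best
  Position 4 ('e'): repeat (last at 1), move window start to 2
  Position 4 ('e'): window [2,4] length 3
  Position 5 ('b'): window [2,5] length 4
  Position 6 ('h'): window [2,6] length 5 -- new best
Longest substring with no repeats: "agebh" with length 5

5


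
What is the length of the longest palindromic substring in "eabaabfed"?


Input: "eabaabfed"
Checking substrings for palindromes:
  [2:6] "baab" (len 4) => palindrome
  [1:4] "aba" (len 3) => palindrome
  [3:5] "aa" (len 2) => palindrome
Longest palindromic substring: "baab" with length 4

4


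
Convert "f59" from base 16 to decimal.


Input: "f59" in base 16
Positional expansion:
  Digit 'f' (value 15) x 16^2 = 3840
  Digit '5' (value 5) x 16^1 = 80
  Digit '9' (value 9) x 16^0 = 9
Sum = 3929

3929


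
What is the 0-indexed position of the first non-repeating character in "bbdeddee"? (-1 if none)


Input: bbdeddee
Character frequencies:
  'b': 2
  'd': 3
  'e': 3
Scanning left to right for freq == 1:
  Position 0 ('b'): freq=2, skip
  Position 1 ('b'): freq=2, skip
  Position 2 ('d'): freq=3, skip
  Position 3 ('e'): freq=3, skip
  Position 4 ('d'): freq=3, skip
  Position 5 ('d'): freq=3, skip
  Position 6 ('e'): freq=3, skip
  Position 7 ('e'): freq=3, skip
  No unique character found => answer = -1

-1


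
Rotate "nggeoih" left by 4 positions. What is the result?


Input: "nggeoih", rotate left by 4
First 4 characters: "ngge"
Remaining characters: "oih"
Concatenate remaining + first: "oih" + "ngge" = "oihngge"

oihngge


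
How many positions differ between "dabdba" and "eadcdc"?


Comparing "dabdba" and "eadcdc" position by position:
  Position 0: 'd' vs 'e' => DIFFER
  Position 1: 'a' vs 'a' => same
  Position 2: 'b' vs 'd' => DIFFER
  Position 3: 'd' vs 'c' => DIFFER
  Position 4: 'b' vs 'd' => DIFFER
  Position 5: 'a' vs 'c' => DIFFER
Positions that differ: 5

5


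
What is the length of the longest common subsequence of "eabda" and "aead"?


LCS of "eabda" and "aead"
DP table:
           a    e    a    d
      0    0    0    0    0
  e   0    0    1    1    1
  a   0    1    1    2    2
  b   0    1    1    2    2
  d   0    1    1    2    3
  a   0    1    1    2    3
LCS length = dp[5][4] = 3

3


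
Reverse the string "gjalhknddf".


Input: gjalhknddf
Reading characters right to left:
  Position 9: 'f'
  Position 8: 'd'
  Position 7: 'd'
  Position 6: 'n'
  Position 5: 'k'
  Position 4: 'h'
  Position 3: 'l'
  Position 2: 'a'
  Position 1: 'j'
  Position 0: 'g'
Reversed: fddnkhlajg

fddnkhlajg


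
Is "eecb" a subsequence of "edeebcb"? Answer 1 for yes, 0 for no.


Check if "eecb" is a subsequence of "edeebcb"
Greedy scan:
  Position 0 ('e'): matches sub[0] = 'e'
  Position 1 ('d'): no match needed
  Position 2 ('e'): matches sub[1] = 'e'
  Position 3 ('e'): no match needed
  Position 4 ('b'): no match needed
  Position 5 ('c'): matches sub[2] = 'c'
  Position 6 ('b'): matches sub[3] = 'b'
All 4 characters matched => is a subsequence

1


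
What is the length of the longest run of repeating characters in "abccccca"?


Input: "abccccca"
Scanning for longest run:
  Position 1 ('b'): new char, reset run to 1
  Position 2 ('c'): new char, reset run to 1
  Position 3 ('c'): continues run of 'c', length=2
  Position 4 ('c'): continues run of 'c', length=3
  Position 5 ('c'): continues run of 'c', length=4
  Position 6 ('c'): continues run of 'c', length=5
  Position 7 ('a'): new char, reset run to 1
Longest run: 'c' with length 5

5


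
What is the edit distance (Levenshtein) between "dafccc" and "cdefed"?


Computing edit distance: "dafccc" -> "cdefed"
DP table:
           c    d    e    f    e    d
      0    1    2    3    4    5    6
  d   1    1    1    2    3    4    5
  a   2    2    2    2    3    4    5
  f   3    3    3    3    2    3    4
  c   4    3    4    4    3    3    4
  c   5    4    4    5    4    4    4
  c   6    5    5    5    5    5    5
Edit distance = dp[6][6] = 5

5


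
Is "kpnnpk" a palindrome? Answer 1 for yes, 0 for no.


Input: kpnnpk
Reversed: kpnnpk
  Compare pos 0 ('k') with pos 5 ('k'): match
  Compare pos 1 ('p') with pos 4 ('p'): match
  Compare pos 2 ('n') with pos 3 ('n'): match
Result: palindrome

1


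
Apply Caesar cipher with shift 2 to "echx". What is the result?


Caesar cipher: shift "echx" by 2
  'e' (pos 4) + 2 = pos 6 = 'g'
  'c' (pos 2) + 2 = pos 4 = 'e'
  'h' (pos 7) + 2 = pos 9 = 'j'
  'x' (pos 23) + 2 = pos 25 = 'z'
Result: gejz

gejz


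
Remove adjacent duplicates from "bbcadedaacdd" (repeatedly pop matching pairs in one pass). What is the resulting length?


Input: bbcadedaacdd
Stack-based adjacent duplicate removal:
  Read 'b': push. Stack: b
  Read 'b': matches stack top 'b' => pop. Stack: (empty)
  Read 'c': push. Stack: c
  Read 'a': push. Stack: ca
  Read 'd': push. Stack: cad
  Read 'e': push. Stack: cade
  Read 'd': push. Stack: caded
  Read 'a': push. Stack: cadeda
  Read 'a': matches stack top 'a' => pop. Stack: caded
  Read 'c': push. Stack: cadedc
  Read 'd': push. Stack: cadedcd
  Read 'd': matches stack top 'd' => pop. Stack: cadedc
Final stack: "cadedc" (length 6)

6


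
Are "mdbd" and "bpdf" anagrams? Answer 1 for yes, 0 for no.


Strings: "mdbd", "bpdf"
Sorted first:  bddm
Sorted second: bdfp
Differ at position 2: 'd' vs 'f' => not anagrams

0


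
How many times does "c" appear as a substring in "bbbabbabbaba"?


Searching for "c" in "bbbabbabbaba"
Scanning each position:
  Position 0: "b" => no
  Position 1: "b" => no
  Position 2: "b" => no
  Position 3: "a" => no
  Position 4: "b" => no
  Position 5: "b" => no
  Position 6: "a" => no
  Position 7: "b" => no
  Position 8: "b" => no
  Position 9: "a" => no
  Position 10: "b" => no
  Position 11: "a" => no
Total occurrences: 0

0


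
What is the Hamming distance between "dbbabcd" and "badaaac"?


Comparing "dbbabcd" and "badaaac" position by position:
  Position 0: 'd' vs 'b' => differ
  Position 1: 'b' vs 'a' => differ
  Position 2: 'b' vs 'd' => differ
  Position 3: 'a' vs 'a' => same
  Position 4: 'b' vs 'a' => differ
  Position 5: 'c' vs 'a' => differ
  Position 6: 'd' vs 'c' => differ
Total differences (Hamming distance): 6

6


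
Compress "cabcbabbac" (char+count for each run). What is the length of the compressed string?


Input: cabcbabbac
Runs:
  'c' x 1 => "c1"
  'a' x 1 => "a1"
  'b' x 1 => "b1"
  'c' x 1 => "c1"
  'b' x 1 => "b1"
  'a' x 1 => "a1"
  'b' x 2 => "b2"
  'a' x 1 => "a1"
  'c' x 1 => "c1"
Compressed: "c1a1b1c1b1a1b2a1c1"
Compressed length: 18

18


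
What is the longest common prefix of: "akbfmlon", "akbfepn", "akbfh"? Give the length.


Words: akbfmlon, akbfepn, akbfh
  Position 0: all 'a' => match
  Position 1: all 'k' => match
  Position 2: all 'b' => match
  Position 3: all 'f' => match
  Position 4: ('m', 'e', 'h') => mismatch, stop
LCP = "akbf" (length 4)

4


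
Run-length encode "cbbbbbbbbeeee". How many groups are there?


Input: cbbbbbbbbeeee
Scanning for consecutive runs:
  Group 1: 'c' x 1 (positions 0-0)
  Group 2: 'b' x 8 (positions 1-8)
  Group 3: 'e' x 4 (positions 9-12)
Total groups: 3

3


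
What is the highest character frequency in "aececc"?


Input: aececc
Character counts:
  'a': 1
  'c': 3
  'e': 2
Maximum frequency: 3

3


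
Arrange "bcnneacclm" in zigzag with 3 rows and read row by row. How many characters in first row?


Zigzag "bcnneacclm" into 3 rows:
Placing characters:
  'b' => row 0
  'c' => row 1
  'n' => row 2
  'n' => row 1
  'e' => row 0
  'a' => row 1
  'c' => row 2
  'c' => row 1
  'l' => row 0
  'm' => row 1
Rows:
  Row 0: "bel"
  Row 1: "cnacm"
  Row 2: "nc"
First row length: 3

3


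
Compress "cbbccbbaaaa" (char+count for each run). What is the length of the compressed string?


Input: cbbccbbaaaa
Runs:
  'c' x 1 => "c1"
  'b' x 2 => "b2"
  'c' x 2 => "c2"
  'b' x 2 => "b2"
  'a' x 4 => "a4"
Compressed: "c1b2c2b2a4"
Compressed length: 10

10


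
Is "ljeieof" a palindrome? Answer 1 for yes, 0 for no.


Input: ljeieof
Reversed: foeiejl
  Compare pos 0 ('l') with pos 6 ('f'): MISMATCH
  Compare pos 1 ('j') with pos 5 ('o'): MISMATCH
  Compare pos 2 ('e') with pos 4 ('e'): match
Result: not a palindrome

0


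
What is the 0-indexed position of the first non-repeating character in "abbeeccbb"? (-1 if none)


Input: abbeeccbb
Character frequencies:
  'a': 1
  'b': 4
  'c': 2
  'e': 2
Scanning left to right for freq == 1:
  Position 0 ('a'): unique! => answer = 0

0
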